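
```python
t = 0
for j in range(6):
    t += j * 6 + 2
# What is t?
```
Trace:
  t=0
  t=2, j=0
  t=10, j=1
  t=24, j=2
  t=44, j=3
  t=70, j=4
  t=102, j=5

Final answer: 102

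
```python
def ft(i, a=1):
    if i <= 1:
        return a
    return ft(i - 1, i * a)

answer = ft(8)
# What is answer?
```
Call trace:
ft(i=8, a=1)
  ft(i=7, a=8)
    ft(i=6, a=56)
      ft(i=5, a=336)
        ft(i=4, a=1680)
          ft(i=3, a=6720)
            ft(i=2, a=20160)
              ft(i=1, a=40320)
              -> return 40320
            -> return 40320
          -> return 40320
        -> return 40320
      -> return 40320
    -> return 40320
  -> return 40320
-> return 40320

Final answer: 40320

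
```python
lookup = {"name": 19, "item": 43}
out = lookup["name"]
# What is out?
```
Trace:
  lookup={'name': 19, 'item': 43}
  lookup={'name': 19, 'item': 43}, out=19

Final answer: 19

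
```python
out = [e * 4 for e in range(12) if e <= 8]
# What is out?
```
Trace:
  e=0
  e=1
  e=2
  e=3
  e=4
  e=5
  e=6
  e=7
  e=8
  e=9
  e=10
  e=11
  out=[0, 4, 8, 12, 16, 20, 24, 28, 32]

Final answer: [0, 4, 8, 12, 16, 20, 24, 28, 32]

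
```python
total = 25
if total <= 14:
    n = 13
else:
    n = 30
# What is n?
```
Trace:
  total=25
  total=25, n=30

Final answer: 30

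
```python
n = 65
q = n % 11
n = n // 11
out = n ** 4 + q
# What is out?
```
Trace:
  n=65
  n=65, q=10
  n=5, q=10
  n=5, q=10, out=635

Final answer: 635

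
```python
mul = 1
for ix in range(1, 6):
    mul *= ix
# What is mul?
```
Trace:
  mul=1
  mul=1, ix=1
  mul=2, ix=2
  mul=6, ix=3
  mul=24, ix=4
  mul=120, ix=5

Final answer: 120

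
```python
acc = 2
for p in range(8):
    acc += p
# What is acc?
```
Trace:
  acc=2
  acc=2, p=0
  acc=3, p=1
  acc=5, p=2
  acc=8, p=3
  acc=12, p=4
  acc=17, p=5
  acc=23, p=6
  acc=30, p=7

Final answer: 30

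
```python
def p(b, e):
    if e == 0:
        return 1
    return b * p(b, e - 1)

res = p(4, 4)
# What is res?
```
Call trace:
p(b=4, e=4)
  p(b=4, e=3)
    p(b=4, e=2)
      p(b=4, e=1)
        p(b=4, e=0)
        -> return 1
      -> return 4
    -> return 16
  -> return 64
-> return 256

Final answer: 256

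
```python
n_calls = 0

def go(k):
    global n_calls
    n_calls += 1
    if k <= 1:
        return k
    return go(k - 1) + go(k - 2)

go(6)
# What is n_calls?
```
Call trace (a repeated sub-call is expanded the first time; later identical calls just restate its return value):
go(k=6)
  go(k=5)
    go(k=4)
      go(k=3)
        go(k=2)
          go(k=1)
          -> return 1
          go(k=0)
          -> return 0
        -> return 1
        go(k=1)
        -> return 1
      -> return 2
      go(k=2) -> return 1  (same call as traced above)
    -> return 3
    go(k=3) -> return 2  (same call as traced above)
  -> return 5
  go(k=4) -> return 3  (same call as traced above)
-> return 8

n_calls is incremented once per call, so count the calls in each subtree. Let C(k) = number of calls made by go(k).
C(0) = C(1) = 1 (base case, no recursion); C(k) = 1 + C(k - 1) + C(k - 2) otherwise.
C(2) = 1 + C(1) + C(0) = 1 + 1 + 1 = 3
C(3) = 1 + C(2) + C(1) = 1 + 3 + 1 = 5
C(4) = 1 + C(3) + C(2) = 1 + 5 + 3 = 9
C(5) = 1 + C(4) + C(3) = 1 + 9 + 5 = 15
C(6) = 1 + C(5) + C(4) = 1 + 15 + 9 = 25
n_calls = C(6) = 25

Final answer: 25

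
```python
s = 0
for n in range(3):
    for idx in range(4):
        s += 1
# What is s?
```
Trace:
  s=0
  s=1, n=0, idx=0
  s=2, n=0, idx=1
  s=3, n=0, idx=2
  s=4, n=0, idx=3
  s=5, n=1, idx=0
  s=6, n=1, idx=1
  s=7, n=1, idx=2
  s=8, n=1, idx=3
  s=9, n=2, idx=0
  s=10, n=2, idx=1
  s=11, n=2, idx=2
  s=12, n=2, idx=3

Final answer: 12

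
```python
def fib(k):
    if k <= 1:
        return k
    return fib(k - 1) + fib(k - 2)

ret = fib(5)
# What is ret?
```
Call trace (a repeated sub-call is expanded the first time; later identical calls just restate its return value):
fib(k=5)
  fib(k=4)
    fib(k=3)
      fib(k=2)
        fib(k=1)
        -> return 1
        fib(k=0)
        -> return 0
      -> return 1
      fib(k=1)
      -> return 1
    -> return 2
    fib(k=2) -> return 1  (same call as traced above)
  -> return 3
  fib(k=3) -> return 2  (same call as traced above)
-> return 5

Final answer: 5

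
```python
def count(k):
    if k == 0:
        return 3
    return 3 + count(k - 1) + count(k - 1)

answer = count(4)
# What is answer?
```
Call trace (a repeated sub-call is expanded the first time; later identical calls just restate its return value):
count(k=4)
  count(k=3)
    count(k=2)
      count(k=1)
        count(k=0)
        -> return 3
        count(k=0)
        -> return 3
      -> return 9
      count(k=1) -> return 9  (same call as traced above)
    -> return 21
    count(k=2) -> return 21  (same call as traced above)
  -> return 45
  count(k=3) -> return 45  (same call as traced above)
-> return 93

Final answer: 93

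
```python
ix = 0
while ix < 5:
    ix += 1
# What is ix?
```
Trace:
  ix=0
  ix=1
  ix=2
  ix=3
  ix=4
  ix=5

Final answer: 5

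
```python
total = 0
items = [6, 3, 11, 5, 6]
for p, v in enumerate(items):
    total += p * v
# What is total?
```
Trace:
  total=0
  total=0, p=0, v=6
  total=3, p=1, v=3
  total=25, p=2, v=11
  total=40, p=3, v=5
  total=64, p=4, v=6

Final answer: 64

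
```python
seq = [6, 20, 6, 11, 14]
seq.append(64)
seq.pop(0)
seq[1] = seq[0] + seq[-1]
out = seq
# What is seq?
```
Trace:
  seq=[6, 20, 6, 11, 14]
  seq=[6, 20, 6, 11, 14, 64]
  seq=[20, 6, 11, 14, 64]
  seq=[20, 84, 11, 14, 64]
  seq=[20, 84, 11, 14, 64], out=[20, 84, 11, 14, 64]

Final answer: [20, 84, 11, 14, 64]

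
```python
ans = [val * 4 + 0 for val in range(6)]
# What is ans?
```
Trace:
  val=0
  val=1
  val=2
  val=3
  val=4
  val=5
  ans=[0, 4, 8, 12, 16, 20]

Final answer: [0, 4, 8, 12, 16, 20]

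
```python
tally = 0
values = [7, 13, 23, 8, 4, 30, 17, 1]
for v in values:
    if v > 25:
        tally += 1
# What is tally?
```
Trace:
  tally=0
  tally=0, v=7
  tally=0, v=13
  tally=0, v=23
  tally=0, v=8
  tally=0, v=4
  tally=1, v=30
  tally=1, v=17
  tally=1, v=1

Final answer: 1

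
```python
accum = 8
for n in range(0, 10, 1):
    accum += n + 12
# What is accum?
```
Trace:
  accum=8
  accum=20, n=0
  accum=33, n=1
  accum=47, n=2
  accum=62, n=3
  accum=78, n=4
  accum=95, n=5
  accum=113, n=6
  accum=132, n=7
  accum=152, n=8
  accum=173, n=9

Final answer: 173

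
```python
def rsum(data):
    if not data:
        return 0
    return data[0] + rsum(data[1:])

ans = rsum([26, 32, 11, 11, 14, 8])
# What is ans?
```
Call trace:
rsum(data=[26, 32, 11, 11, 14, 8])
  rsum(data=[32, 11, 11, 14, 8])
    rsum(data=[11, 11, 14, 8])
      rsum(data=[11, 14, 8])
        rsum(data=[14, 8])
          rsum(data=[8])
            rsum(data=[])
            -> return 0
          -> return 8
        -> return 22
      -> return 33
    -> return 44
  -> return 76
-> return 102

Final answer: 102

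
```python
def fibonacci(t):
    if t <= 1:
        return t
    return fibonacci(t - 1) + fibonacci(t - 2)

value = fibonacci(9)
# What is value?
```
Call trace (a repeated sub-call is expanded the first time; later identical calls just restate its return value):
fibonacci(t=9)
  fibonacci(t=8)
    fibonacci(t=7)
      fibonacci(t=6)
        fibonacci(t=5)
          fibonacci(t=4)
            fibonacci(t=3)
              fibonacci(t=2)
                fibonacci(t=1)
                -> return 1
                fibonacci(t=0)
                -> return 0
              -> return 1
              fibonacci(t=1)
              -> return 1
            -> return 2
            fibonacci(t=2) -> return 1  (same call as traced above)
          -> return 3
          fibonacci(t=3) -> return 2  (same call as traced above)
        -> return 5
        fibonacci(t=4) -> return 3  (same call as traced above)
      -> return 8
      fibonacci(t=5) -> return 5  (same call as traced above)
    -> return 13
    fibonacci(t=6) -> return 8  (same call as traced above)
  -> return 21
  fibonacci(t=7) -> return 13  (same call as traced above)
-> return 34

Final answer: 34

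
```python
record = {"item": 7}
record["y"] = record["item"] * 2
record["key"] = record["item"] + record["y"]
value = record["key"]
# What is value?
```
Trace:
  record={'item': 7}
  record={'item': 7, 'y': 14}
  record={'item': 7, 'y': 14, 'key': 21}
  record={'item': 7, 'y': 14, 'key': 21}, value=21

Final answer: 21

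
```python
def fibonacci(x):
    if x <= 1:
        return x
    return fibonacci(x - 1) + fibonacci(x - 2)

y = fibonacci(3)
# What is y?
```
Call trace:
fibonacci(x=3)
  fibonacci(x=2)
    fibonacci(x=1)
    -> return 1
    fibonacci(x=0)
    -> return 0
  -> return 1
  fibonacci(x=1)
  -> return 1
-> return 2

Final answer: 2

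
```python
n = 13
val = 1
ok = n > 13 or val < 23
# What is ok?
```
Trace:
  n=13
  n=13, val=1
  n=13, val=1, ok=True

Final answer: True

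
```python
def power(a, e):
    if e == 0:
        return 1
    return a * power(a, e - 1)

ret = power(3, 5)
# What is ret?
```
Call trace:
power(a=3, e=5)
  power(a=3, e=4)
    power(a=3, e=3)
      power(a=3, e=2)
        power(a=3, e=1)
          power(a=3, e=0)
          -> return 1
        -> return 3
      -> return 9
    -> return 27
  -> return 81
-> return 243

Final answer: 243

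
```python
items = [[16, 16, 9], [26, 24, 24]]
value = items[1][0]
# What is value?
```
Trace:
  items=[[16, 16, 9], [26, 24, 24]]
  items=[[16, 16, 9], [26, 24, 24]], value=26

Final answer: 26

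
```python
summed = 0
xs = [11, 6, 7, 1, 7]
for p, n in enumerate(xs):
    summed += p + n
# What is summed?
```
Trace:
  summed=0
  summed=11, p=0, n=11
  summed=18, p=1, n=6
  summed=27, p=2, n=7
  summed=31, p=3, n=1
  summed=42, p=4, n=7

Final answer: 42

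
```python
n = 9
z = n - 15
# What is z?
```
Trace:
  n=9
  n=9, z=-6

Final answer: -6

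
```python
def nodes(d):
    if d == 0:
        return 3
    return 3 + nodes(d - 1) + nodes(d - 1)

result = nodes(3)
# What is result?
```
Call trace (a repeated sub-call is expanded the first time; later identical calls just restate its return value):
nodes(d=3)
  nodes(d=2)
    nodes(d=1)
      nodes(d=0)
      -> return 3
      nodes(d=0)
      -> return 3
    -> return 9
    nodes(d=1) -> return 9  (same call as traced above)
  -> return 21
  nodes(d=2) -> return 21  (same call as traced above)
-> return 45

Final answer: 45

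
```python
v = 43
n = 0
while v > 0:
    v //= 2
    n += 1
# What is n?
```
Trace:
  v=43
  v=43, n=0
  v=21, n=1
  v=10, n=2
  v=5, n=3
  v=2, n=4
  v=1, n=5
  v=0, n=6

Final answer: 6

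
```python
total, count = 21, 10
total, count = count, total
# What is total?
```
Trace:
  total=21, count=10
  total=10, count=21

Final answer: 10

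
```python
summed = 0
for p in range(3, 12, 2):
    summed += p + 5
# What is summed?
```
Trace:
  summed=0
  summed=8, p=3
  summed=18, p=5
  summed=30, p=7
  summed=44, p=9
  summed=60, p=11

Final answer: 60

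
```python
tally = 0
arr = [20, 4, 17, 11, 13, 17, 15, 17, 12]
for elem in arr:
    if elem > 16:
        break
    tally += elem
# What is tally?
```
Trace:
  tally=0
  tally=0, elem=20

Final answer: 0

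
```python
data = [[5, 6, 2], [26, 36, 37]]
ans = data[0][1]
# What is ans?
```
Trace:
  data=[[5, 6, 2], [26, 36, 37]]
  data=[[5, 6, 2], [26, 36, 37]], ans=6

Final answer: 6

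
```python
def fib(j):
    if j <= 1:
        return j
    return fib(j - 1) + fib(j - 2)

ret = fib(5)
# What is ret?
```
Call trace (a repeated sub-call is expanded the first time; later identical calls just restate its return value):
fib(j=5)
  fib(j=4)
    fib(j=3)
      fib(j=2)
        fib(j=1)
        -> return 1
        fib(j=0)
        -> return 0
      -> return 1
      fib(j=1)
      -> return 1
    -> return 2
    fib(j=2) -> return 1  (same call as traced above)
  -> return 3
  fib(j=3) -> return 2  (same call as traced above)
-> return 5

Final answer: 5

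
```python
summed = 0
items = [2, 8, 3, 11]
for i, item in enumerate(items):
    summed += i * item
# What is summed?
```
Trace:
  summed=0
  summed=0, i=0, item=2
  summed=8, i=1, item=8
  summed=14, i=2, item=3
  summed=47, i=3, item=11

Final answer: 47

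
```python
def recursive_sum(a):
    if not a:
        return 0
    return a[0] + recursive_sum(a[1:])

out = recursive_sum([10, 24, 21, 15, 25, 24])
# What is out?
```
Call trace:
recursive_sum(a=[10, 24, 21, 15, 25, 24])
  recursive_sum(a=[24, 21, 15, 25, 24])
    recursive_sum(a=[21, 15, 25, 24])
      recursive_sum(a=[15, 25, 24])
        recursive_sum(a=[25, 24])
          recursive_sum(a=[24])
            recursive_sum(a=[])
            -> return 0
          -> return 24
        -> return 49
      -> return 64
    -> return 85
  -> return 109
-> return 119

Final answer: 119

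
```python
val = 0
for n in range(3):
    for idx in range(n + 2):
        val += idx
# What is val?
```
Trace:
  val=0
  val=0, n=0, idx=0
  val=1, n=0, idx=1
  val=1, n=1, idx=0
  val=2, n=1, idx=1
  val=4, n=1, idx=2
  val=4, n=2, idx=0
  val=5, n=2, idx=1
  val=7, n=2, idx=2
  val=10, n=2, idx=3

Final answer: 10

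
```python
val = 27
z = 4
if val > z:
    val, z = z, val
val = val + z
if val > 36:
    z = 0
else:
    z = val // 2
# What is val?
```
Trace:
  val=27
  val=27, z=4
  val=4, z=27
  val=31, z=27
  val=31, z=15

Final answer: 31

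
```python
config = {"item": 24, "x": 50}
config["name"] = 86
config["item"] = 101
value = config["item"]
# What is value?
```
Trace:
  config={'item': 24, 'x': 50}
  config={'item': 24, 'x': 50, 'name': 86}
  config={'item': 101, 'x': 50, 'name': 86}
  config={'item': 101, 'x': 50, 'name': 86}, value=101

Final answer: 101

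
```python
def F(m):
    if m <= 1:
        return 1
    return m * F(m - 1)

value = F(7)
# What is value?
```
Call trace:
F(m=7)
  F(m=6)
    F(m=5)
      F(m=4)
        F(m=3)
          F(m=2)
            F(m=1)
            -> return 1
          -> return 2
        -> return 6
      -> return 24
    -> return 120
  -> return 720
-> return 5040

Final answer: 5040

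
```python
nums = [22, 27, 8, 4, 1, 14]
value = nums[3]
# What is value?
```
Trace:
  nums=[22, 27, 8, 4, 1, 14]
  nums=[22, 27, 8, 4, 1, 14], value=4

Final answer: 4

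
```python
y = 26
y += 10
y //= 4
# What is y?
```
Trace:
  y=26
  y=36
  y=9

Final answer: 9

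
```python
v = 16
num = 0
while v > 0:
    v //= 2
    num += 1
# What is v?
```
Trace:
  v=16
  v=16, num=0
  v=8, num=1
  v=4, num=2
  v=2, num=3
  v=1, num=4
  v=0, num=5

Final answer: 0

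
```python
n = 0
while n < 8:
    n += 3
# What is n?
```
Trace:
  n=0
  n=3
  n=6
  n=9

Final answer: 9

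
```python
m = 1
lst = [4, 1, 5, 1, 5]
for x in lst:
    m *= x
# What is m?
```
Trace:
  m=1
  m=4, x=4
  m=4, x=1
  m=20, x=5
  m=20, x=1
  m=100, x=5

Final answer: 100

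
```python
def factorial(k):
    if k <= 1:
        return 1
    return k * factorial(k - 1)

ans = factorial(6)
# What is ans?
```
Call trace:
factorial(k=6)
  factorial(k=5)
    factorial(k=4)
      factorial(k=3)
        factorial(k=2)
          factorial(k=1)
          -> return 1
        -> return 2
      -> return 6
    -> return 24
  -> return 120
-> return 720

Final answer: 720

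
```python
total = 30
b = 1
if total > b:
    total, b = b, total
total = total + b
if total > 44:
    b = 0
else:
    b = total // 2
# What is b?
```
Trace:
  total=30
  total=30, b=1
  total=1, b=30
  total=31, b=30
  total=31, b=15

Final answer: 15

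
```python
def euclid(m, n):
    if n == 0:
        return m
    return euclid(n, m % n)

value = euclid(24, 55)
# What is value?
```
Call trace:
euclid(m=24, n=55)
  euclid(m=55, n=24)
    euclid(m=24, n=7)
      euclid(m=7, n=3)
        euclid(m=3, n=1)
          euclid(m=1, n=0)
          -> return 1
        -> return 1
      -> return 1
    -> return 1
  -> return 1
-> return 1

Final answer: 1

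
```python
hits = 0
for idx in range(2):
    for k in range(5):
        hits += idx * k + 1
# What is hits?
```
Trace:
  hits=0
  hits=1, idx=0, k=0
  hits=2, idx=0, k=1
  hits=3, idx=0, k=2
  hits=4, idx=0, k=3
  hits=5, idx=0, k=4
  hits=6, idx=1, k=0
  hits=8, idx=1, k=1
  hits=11, idx=1, k=2
  hits=15, idx=1, k=3
  hits=20, idx=1, k=4

Final answer: 20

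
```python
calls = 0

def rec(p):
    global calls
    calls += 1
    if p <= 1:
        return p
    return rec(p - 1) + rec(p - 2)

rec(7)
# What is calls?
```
Call trace (a repeated sub-call is expanded the first time; later identical calls just restate its return value):
rec(p=7)
  rec(p=6)
    rec(p=5)
      rec(p=4)
        rec(p=3)
          rec(p=2)
            rec(p=1)
            -> return 1
            rec(p=0)
            -> return 0
          -> return 1
          rec(p=1)
          -> return 1
        -> return 2
        rec(p=2) -> return 1  (same call as traced above)
      -> return 3
      rec(p=3) -> return 2  (same call as traced above)
    -> return 5
    rec(p=4) -> return 3  (same call as traced above)
  -> return 8
  rec(p=5) -> return 5  (same call as traced above)
-> return 13

calls is incremented once per call, so count the calls in each subtree. Let C(p) = number of calls made by rec(p).
C(0) = C(1) = 1 (base case, no recursion); C(p) = 1 + C(p - 1) + C(p - 2) otherwise.
C(2) = 1 + C(1) + C(0) = 1 + 1 + 1 = 3
C(3) = 1 + C(2) + C(1) = 1 + 3 + 1 = 5
C(4) = 1 + C(3) + C(2) = 1 + 5 + 3 = 9
C(5) = 1 + C(4) + C(3) = 1 + 9 + 5 = 15
C(6) = 1 + C(5) + C(4) = 1 + 15 + 9 = 25
C(7) = 1 + C(6) + C(5) = 1 + 25 + 15 = 41
calls = C(7) = 41

Final answer: 41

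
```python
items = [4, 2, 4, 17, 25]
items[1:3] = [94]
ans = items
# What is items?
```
Trace:
  items=[4, 2, 4, 17, 25]
  items=[4, 94, 17, 25]
  items=[4, 94, 17, 25], ans=[4, 94, 17, 25]

Final answer: [4, 94, 17, 25]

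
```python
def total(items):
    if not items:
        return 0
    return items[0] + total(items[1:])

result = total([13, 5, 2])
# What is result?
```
Call trace:
total(items=[13, 5, 2])
  total(items=[5, 2])
    total(items=[2])
      total(items=[])
      -> return 0
    -> return 2
  -> return 7
-> return 20

Final answer: 20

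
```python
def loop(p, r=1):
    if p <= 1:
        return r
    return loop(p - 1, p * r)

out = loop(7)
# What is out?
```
Call trace:
loop(p=7, r=1)
  loop(p=6, r=7)
    loop(p=5, r=42)
      loop(p=4, r=210)
        loop(p=3, r=840)
          loop(p=2, r=2520)
            loop(p=1, r=5040)
            -> return 5040
          -> return 5040
        -> return 5040
      -> return 5040
    -> return 5040
  -> return 5040
-> return 5040

Final answer: 5040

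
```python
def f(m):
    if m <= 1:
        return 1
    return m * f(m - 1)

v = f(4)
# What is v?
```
Call trace:
f(m=4)
  f(m=3)
    f(m=2)
      f(m=1)
      -> return 1
    -> return 2
  -> return 6
-> return 24

Final answer: 24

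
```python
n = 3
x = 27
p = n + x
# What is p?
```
Trace:
  n=3
  n=3, x=27
  n=3, x=27, p=30

Final answer: 30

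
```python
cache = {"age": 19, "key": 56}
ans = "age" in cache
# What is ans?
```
Trace:
  cache={'age': 19, 'key': 56}
  cache={'age': 19, 'key': 56}, ans=True

Final answer: True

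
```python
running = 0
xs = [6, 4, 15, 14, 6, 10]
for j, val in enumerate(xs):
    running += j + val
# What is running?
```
Trace:
  running=0
  running=6, j=0, val=6
  running=11, j=1, val=4
  running=28, j=2, val=15
  running=45, j=3, val=14
  running=55, j=4, val=6
  running=70, j=5, val=10

Final answer: 70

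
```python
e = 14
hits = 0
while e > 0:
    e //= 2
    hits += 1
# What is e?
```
Trace:
  e=14
  e=14, hits=0
  e=7, hits=1
  e=3, hits=2
  e=1, hits=3
  e=0, hits=4

Final answer: 0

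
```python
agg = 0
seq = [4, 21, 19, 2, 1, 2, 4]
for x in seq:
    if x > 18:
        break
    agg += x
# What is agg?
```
Trace:
  agg=0
  agg=4, x=4
  agg=4, x=21

Final answer: 4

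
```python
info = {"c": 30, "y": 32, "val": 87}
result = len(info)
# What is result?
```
Trace:
  info={'c': 30, 'y': 32, 'val': 87}
  info={'c': 30, 'y': 32, 'val': 87}, result=3

Final answer: 3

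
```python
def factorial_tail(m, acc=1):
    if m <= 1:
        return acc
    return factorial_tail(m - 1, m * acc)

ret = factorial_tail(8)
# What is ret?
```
Call trace:
factorial_tail(m=8, acc=1)
  factorial_tail(m=7, acc=8)
    factorial_tail(m=6, acc=56)
      factorial_tail(m=5, acc=336)
        factorial_tail(m=4, acc=1680)
          factorial_tail(m=3, acc=6720)
            factorial_tail(m=2, acc=20160)
              factorial_tail(m=1, acc=40320)
              -> return 40320
            -> return 40320
          -> return 40320
        -> return 40320
      -> return 40320
    -> return 40320
  -> return 40320
-> return 40320

Final answer: 40320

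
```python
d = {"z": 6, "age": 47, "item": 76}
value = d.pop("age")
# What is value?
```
Trace:
  d={'z': 6, 'age': 47, 'item': 76}
  d={'z': 6, 'item': 76}, value=47

Final answer: 47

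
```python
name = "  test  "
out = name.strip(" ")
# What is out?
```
Trace:
  name='  test  '
  name='  test  ', out='test'

Final answer: 'test'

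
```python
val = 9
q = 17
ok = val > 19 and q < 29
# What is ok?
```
Trace:
  val=9
  val=9, q=17
  val=9, q=17, ok=False

Final answer: False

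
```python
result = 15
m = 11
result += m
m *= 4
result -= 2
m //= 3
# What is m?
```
Trace:
  result=15
  result=15, m=11
  result=26, m=11
  result=26, m=44
  result=24, m=44
  result=24, m=14

Final answer: 14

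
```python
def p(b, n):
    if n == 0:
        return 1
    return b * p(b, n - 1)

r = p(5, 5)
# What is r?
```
Call trace:
p(b=5, n=5)
  p(b=5, n=4)
    p(b=5, n=3)
      p(b=5, n=2)
        p(b=5, n=1)
          p(b=5, n=0)
          -> return 1
        -> return 5
      -> return 25
    -> return 125
  -> return 625
-> return 3125

Final answer: 3125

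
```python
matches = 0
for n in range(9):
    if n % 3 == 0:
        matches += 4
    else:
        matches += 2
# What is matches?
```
Trace:
  matches=0
  matches=4, n=0
  matches=6, n=1
  matches=8, n=2
  matches=12, n=3
  matches=14, n=4
  matches=16, n=5
  matches=20, n=6
  matches=22, n=7
  matches=24, n=8

Final answer: 24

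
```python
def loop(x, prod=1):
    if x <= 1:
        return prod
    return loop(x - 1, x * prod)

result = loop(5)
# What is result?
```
Call trace:
loop(x=5, prod=1)
  loop(x=4, prod=5)
    loop(x=3, prod=20)
      loop(x=2, prod=60)
        loop(x=1, prod=120)
        -> return 120
      -> return 120
    -> return 120
  -> return 120
-> return 120

Final answer: 120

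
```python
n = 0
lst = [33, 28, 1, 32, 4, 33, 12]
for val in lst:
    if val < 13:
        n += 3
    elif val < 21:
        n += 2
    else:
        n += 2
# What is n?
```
Trace:
  n=0
  n=2, val=33
  n=4, val=28
  n=7, val=1
  n=9, val=32
  n=12, val=4
  n=14, val=33
  n=17, val=12

Final answer: 17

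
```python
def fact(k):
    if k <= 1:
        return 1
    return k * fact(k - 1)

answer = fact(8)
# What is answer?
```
Call trace:
fact(k=8)
  fact(k=7)
    fact(k=6)
      fact(k=5)
        fact(k=4)
          fact(k=3)
            fact(k=2)
              fact(k=1)
              -> return 1
            -> return 2
          -> return 6
        -> return 24
      -> return 120
    -> return 720
  -> return 5040
-> return 40320

Final answer: 40320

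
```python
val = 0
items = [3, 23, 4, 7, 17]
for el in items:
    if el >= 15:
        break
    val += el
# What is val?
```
Trace:
  val=0
  val=3, el=3
  val=3, el=23

Final answer: 3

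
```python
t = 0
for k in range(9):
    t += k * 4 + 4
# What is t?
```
Trace:
  t=0
  t=4, k=0
  t=12, k=1
  t=24, k=2
  t=40, k=3
  t=60, k=4
  t=84, k=5
  t=112, k=6
  t=144, k=7
  t=180, k=8

Final answer: 180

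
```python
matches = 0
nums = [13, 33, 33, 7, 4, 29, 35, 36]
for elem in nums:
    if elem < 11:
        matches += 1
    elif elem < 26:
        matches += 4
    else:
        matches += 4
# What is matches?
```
Trace:
  matches=0
  matches=4, elem=13
  matches=8, elem=33
  matches=12, elem=33
  matches=13, elem=7
  matches=14, elem=4
  matches=18, elem=29
  matches=22, elem=35
  matches=26, elem=36

Final answer: 26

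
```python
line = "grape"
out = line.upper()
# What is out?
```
Trace:
  line='grape'
  line='grape', out='GRAPE'

Final answer: 'GRAPE'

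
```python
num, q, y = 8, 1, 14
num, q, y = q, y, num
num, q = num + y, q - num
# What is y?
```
Trace:
  num=8, q=1, y=14
  num=1, q=14, y=8
  num=9, q=13, y=8

Final answer: 8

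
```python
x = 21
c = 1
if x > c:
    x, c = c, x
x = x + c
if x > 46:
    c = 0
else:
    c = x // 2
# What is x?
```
Trace:
  x=21
  x=21, c=1
  x=1, c=21
  x=22, c=21
  x=22, c=11

Final answer: 22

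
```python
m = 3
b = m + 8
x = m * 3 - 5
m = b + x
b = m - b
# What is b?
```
Trace:
  m=3
  m=3, b=11
  m=3, b=11, x=4
  m=15, b=11, x=4
  m=15, b=4, x=4

Final answer: 4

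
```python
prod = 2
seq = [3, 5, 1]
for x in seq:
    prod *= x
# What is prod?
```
Trace:
  prod=2
  prod=6, x=3
  prod=30, x=5
  prod=30, x=1

Final answer: 30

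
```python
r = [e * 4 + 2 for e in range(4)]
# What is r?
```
Trace:
  e=0
  e=1
  e=2
  e=3
  r=[2, 6, 10, 14]

Final answer: [2, 6, 10, 14]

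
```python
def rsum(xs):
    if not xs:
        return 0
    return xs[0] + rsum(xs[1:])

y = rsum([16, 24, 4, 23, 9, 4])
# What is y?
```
Call trace:
rsum(xs=[16, 24, 4, 23, 9, 4])
  rsum(xs=[24, 4, 23, 9, 4])
    rsum(xs=[4, 23, 9, 4])
      rsum(xs=[23, 9, 4])
        rsum(xs=[9, 4])
          rsum(xs=[4])
            rsum(xs=[])
            -> return 0
          -> return 4
        -> return 13
      -> return 36
    -> return 40
  -> return 64
-> return 80

Final answer: 80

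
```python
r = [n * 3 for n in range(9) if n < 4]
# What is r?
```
Trace:
  n=0
  n=1
  n=2
  n=3
  n=4
  n=5
  n=6
  n=7
  n=8
  r=[0, 3, 6, 9]

Final answer: [0, 3, 6, 9]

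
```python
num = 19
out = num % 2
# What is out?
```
Trace:
  num=19
  num=19, out=1

Final answer: 1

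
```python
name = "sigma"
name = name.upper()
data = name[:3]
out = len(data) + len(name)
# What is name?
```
Trace:
  name='sigma'
  name='SIGMA'
  name='SIGMA', data='SIG'
  name='SIGMA', data='SIG', out=8

Final answer: 'SIGMA'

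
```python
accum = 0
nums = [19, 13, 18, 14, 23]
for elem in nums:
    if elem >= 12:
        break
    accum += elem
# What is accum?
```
Trace:
  accum=0
  accum=0, elem=19

Final answer: 0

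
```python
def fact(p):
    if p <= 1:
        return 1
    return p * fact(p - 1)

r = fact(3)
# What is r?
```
Call trace:
fact(p=3)
  fact(p=2)
    fact(p=1)
    -> return 1
  -> return 2
-> return 6

Final answer: 6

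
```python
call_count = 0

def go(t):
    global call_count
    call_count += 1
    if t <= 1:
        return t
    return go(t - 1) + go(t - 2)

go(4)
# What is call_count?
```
Call trace (a repeated sub-call is expanded the first time; later identical calls just restate its return value):
go(t=4)
  go(t=3)
    go(t=2)
      go(t=1)
      -> return 1
      go(t=0)
      -> return 0
    -> return 1
    go(t=1)
    -> return 1
  -> return 2
  go(t=2) -> return 1  (same call as traced above)
-> return 3

call_count is incremented once per call, so count the calls in each subtree. Let C(t) = number of calls made by go(t).
C(0) = C(1) = 1 (base case, no recursion); C(t) = 1 + C(t - 1) + C(t - 2) otherwise.
C(2) = 1 + C(1) + C(0) = 1 + 1 + 1 = 3
C(3) = 1 + C(2) + C(1) = 1 + 3 + 1 = 5
C(4) = 1 + C(3) + C(2) = 1 + 5 + 3 = 9
call_count = C(4) = 9

Final answer: 9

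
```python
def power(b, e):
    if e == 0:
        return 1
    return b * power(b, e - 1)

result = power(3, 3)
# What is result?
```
Call trace:
power(b=3, e=3)
  power(b=3, e=2)
    power(b=3, e=1)
      power(b=3, e=0)
      -> return 1
    -> return 3
  -> return 9
-> return 27

Final answer: 27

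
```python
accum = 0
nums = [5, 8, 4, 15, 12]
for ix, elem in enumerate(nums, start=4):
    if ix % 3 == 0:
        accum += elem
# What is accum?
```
Trace:
  accum=0
  accum=0, ix=4, elem=5
  accum=0, ix=5, elem=8
  accum=4, ix=6, elem=4
  accum=4, ix=7, elem=15
  accum=4, ix=8, elem=12

Final answer: 4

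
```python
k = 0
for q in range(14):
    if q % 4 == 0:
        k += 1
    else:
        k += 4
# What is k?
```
Trace:
  k=0
  k=1, q=0
  k=5, q=1
  k=9, q=2
  k=13, q=3
  k=14, q=4
  k=18, q=5
  k=22, q=6
  k=26, q=7
  k=27, q=8
  k=31, q=9
  k=35, q=10
  k=39, q=11
  k=40, q=12
  k=44, q=13

Final answer: 44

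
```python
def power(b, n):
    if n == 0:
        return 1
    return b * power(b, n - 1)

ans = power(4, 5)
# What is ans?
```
Call trace:
power(b=4, n=5)
  power(b=4, n=4)
    power(b=4, n=3)
      power(b=4, n=2)
        power(b=4, n=1)
          power(b=4, n=0)
          -> return 1
        -> return 4
      -> return 16
    -> return 64
  -> return 256
-> return 1024

Final answer: 1024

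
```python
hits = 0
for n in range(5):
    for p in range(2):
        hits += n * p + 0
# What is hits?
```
Trace:
  hits=0
  hits=0, n=0, p=0
  hits=0, n=0, p=1
  hits=0, n=1, p=0
  hits=1, n=1, p=1
  hits=1, n=2, p=0
  hits=3, n=2, p=1
  hits=3, n=3, p=0
  hits=6, n=3, p=1
  hits=6, n=4, p=0
  hits=10, n=4, p=1

Final answer: 10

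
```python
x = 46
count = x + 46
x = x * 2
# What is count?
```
Trace:
  x=46
  x=46, count=92
  x=92, count=92

Final answer: 92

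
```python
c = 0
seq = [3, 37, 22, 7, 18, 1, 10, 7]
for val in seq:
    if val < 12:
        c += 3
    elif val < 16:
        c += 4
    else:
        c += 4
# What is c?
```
Trace:
  c=0
  c=3, val=3
  c=7, val=37
  c=11, val=22
  c=14, val=7
  c=18, val=18
  c=21, val=1
  c=24, val=10
  c=27, val=7

Final answer: 27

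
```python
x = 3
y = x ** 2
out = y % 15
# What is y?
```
Trace:
  x=3
  x=3, y=9
  x=3, y=9, out=9

Final answer: 9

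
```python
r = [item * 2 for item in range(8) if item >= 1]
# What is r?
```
Trace:
  item=0
  item=1
  item=2
  item=3
  item=4
  item=5
  item=6
  item=7
  r=[2, 4, 6, 8, 10, 12, 14]

Final answer: [2, 4, 6, 8, 10, 12, 14]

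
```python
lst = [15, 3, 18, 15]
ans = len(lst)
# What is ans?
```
Trace:
  lst=[15, 3, 18, 15]
  lst=[15, 3, 18, 15], ans=4

Final answer: 4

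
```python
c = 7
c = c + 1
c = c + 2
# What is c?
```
Trace:
  c=7
  c=8
  c=10

Final answer: 10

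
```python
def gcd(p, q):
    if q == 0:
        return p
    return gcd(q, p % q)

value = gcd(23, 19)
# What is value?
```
Call trace:
gcd(p=23, q=19)
  gcd(p=19, q=4)
    gcd(p=4, q=3)
      gcd(p=3, q=1)
        gcd(p=1, q=0)
        -> return 1
      -> return 1
    -> return 1
  -> return 1
-> return 1

Final answer: 1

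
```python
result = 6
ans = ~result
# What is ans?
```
Trace:
  result=6
  result=6, ans=-7

Final answer: -7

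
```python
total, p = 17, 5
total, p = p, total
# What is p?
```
Trace:
  total=17, p=5
  total=5, p=17

Final answer: 17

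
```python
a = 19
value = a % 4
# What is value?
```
Trace:
  a=19
  a=19, value=3

Final answer: 3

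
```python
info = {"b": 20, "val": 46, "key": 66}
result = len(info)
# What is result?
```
Trace:
  info={'b': 20, 'val': 46, 'key': 66}
  info={'b': 20, 'val': 46, 'key': 66}, result=3

Final answer: 3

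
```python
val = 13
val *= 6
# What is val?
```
Trace:
  val=13
  val=78

Final answer: 78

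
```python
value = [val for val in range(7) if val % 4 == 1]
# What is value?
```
Trace:
  val=0
  val=1
  val=2
  val=3
  val=4
  val=5
  val=6
  value=[1, 5]

Final answer: [1, 5]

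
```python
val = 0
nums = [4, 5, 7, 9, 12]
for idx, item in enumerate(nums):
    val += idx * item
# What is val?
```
Trace:
  val=0
  val=0, idx=0, item=4
  val=5, idx=1, item=5
  val=19, idx=2, item=7
  val=46, idx=3, item=9
  val=94, idx=4, item=12

Final answer: 94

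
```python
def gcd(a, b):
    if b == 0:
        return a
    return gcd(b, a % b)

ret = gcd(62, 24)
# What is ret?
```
Call trace:
gcd(a=62, b=24)
  gcd(a=24, b=14)
    gcd(a=14, b=10)
      gcd(a=10, b=4)
        gcd(a=4, b=2)
          gcd(a=2, b=0)
          -> return 2
        -> return 2
      -> return 2
    -> return 2
  -> return 2
-> return 2

Final answer: 2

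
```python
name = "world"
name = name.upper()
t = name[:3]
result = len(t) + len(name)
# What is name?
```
Trace:
  name='world'
  name='WORLD'
  name='WORLD', t='WOR'
  name='WORLD', t='WOR', result=8

Final answer: 'WORLD'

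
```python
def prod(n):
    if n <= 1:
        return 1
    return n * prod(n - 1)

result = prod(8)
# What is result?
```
Call trace:
prod(n=8)
  prod(n=7)
    prod(n=6)
      prod(n=5)
        prod(n=4)
          prod(n=3)
            prod(n=2)
              prod(n=1)
              -> return 1
            -> return 2
          -> return 6
        -> return 24
      -> return 120
    -> return 720
  -> return 5040
-> return 40320

Final answer: 40320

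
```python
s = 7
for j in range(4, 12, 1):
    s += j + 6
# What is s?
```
Trace:
  s=7
  s=17, j=4
  s=28, j=5
  s=40, j=6
  s=53, j=7
  s=67, j=8
  s=82, j=9
  s=98, j=10
  s=115, j=11

Final answer: 115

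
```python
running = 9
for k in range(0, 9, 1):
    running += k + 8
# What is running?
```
Trace:
  running=9
  running=17, k=0
  running=26, k=1
  running=36, k=2
  running=47, k=3
  running=59, k=4
  running=72, k=5
  running=86, k=6
  running=101, k=7
  running=117, k=8

Final answer: 117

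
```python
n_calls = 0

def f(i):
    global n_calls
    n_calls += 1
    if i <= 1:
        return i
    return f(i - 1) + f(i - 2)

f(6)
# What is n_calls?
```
Call trace (a repeated sub-call is expanded the first time; later identical calls just restate its return value):
f(i=6)
  f(i=5)
    f(i=4)
      f(i=3)
        f(i=2)
          f(i=1)
          -> return 1
          f(i=0)
          -> return 0
        -> return 1
        f(i=1)
        -> return 1
      -> return 2
      f(i=2) -> return 1  (same call as traced above)
    -> return 3
    f(i=3) -> return 2  (same call as traced above)
  -> return 5
  f(i=4) -> return 3  (same call as traced above)
-> return 8

n_calls is incremented once per call, so count the calls in each subtree. Let C(i) = number of calls made by f(i).
C(0) = C(1) = 1 (base case, no recursion); C(i) = 1 + C(i - 1) + C(i - 2) otherwise.
C(2) = 1 + C(1) + C(0) = 1 + 1 + 1 = 3
C(3) = 1 + C(2) + C(1) = 1 + 3 + 1 = 5
C(4) = 1 + C(3) + C(2) = 1 + 5 + 3 = 9
C(5) = 1 + C(4) + C(3) = 1 + 9 + 5 = 15
C(6) = 1 + C(5) + C(4) = 1 + 15 + 9 = 25
n_calls = C(6) = 25

Final answer: 25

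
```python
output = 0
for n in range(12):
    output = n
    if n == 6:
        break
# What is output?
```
Trace:
  output=0
  output=0, n=0
  output=1, n=1
  output=2, n=2
  output=3, n=3
  output=4, n=4
  output=5, n=5
  output=6, n=6

Final answer: 6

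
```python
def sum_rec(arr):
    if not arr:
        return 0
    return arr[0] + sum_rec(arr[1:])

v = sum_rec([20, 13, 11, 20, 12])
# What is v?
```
Call trace:
sum_rec(arr=[20, 13, 11, 20, 12])
  sum_rec(arr=[13, 11, 20, 12])
    sum_rec(arr=[11, 20, 12])
      sum_rec(arr=[20, 12])
        sum_rec(arr=[12])
          sum_rec(arr=[])
          -> return 0
        -> return 12
      -> return 32
    -> return 43
  -> return 56
-> return 76

Final answer: 76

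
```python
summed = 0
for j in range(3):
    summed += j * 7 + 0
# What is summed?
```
Trace:
  summed=0
  summed=0, j=0
  summed=7, j=1
  summed=21, j=2

Final answer: 21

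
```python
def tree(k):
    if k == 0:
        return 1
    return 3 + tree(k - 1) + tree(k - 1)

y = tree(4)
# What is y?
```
Call trace (a repeated sub-call is expanded the first time; later identical calls just restate its return value):
tree(k=4)
  tree(k=3)
    tree(k=2)
      tree(k=1)
        tree(k=0)
        -> return 1
        tree(k=0)
        -> return 1
      -> return 5
      tree(k=1) -> return 5  (same call as traced above)
    -> return 13
    tree(k=2) -> return 13  (same call as traced above)
  -> return 29
  tree(k=3) -> return 29  (same call as traced above)
-> return 61

Final answer: 61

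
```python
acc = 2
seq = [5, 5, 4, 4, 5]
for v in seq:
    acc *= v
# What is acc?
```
Trace:
  acc=2
  acc=10, v=5
  acc=50, v=5
  acc=200, v=4
  acc=800, v=4
  acc=4000, v=5

Final answer: 4000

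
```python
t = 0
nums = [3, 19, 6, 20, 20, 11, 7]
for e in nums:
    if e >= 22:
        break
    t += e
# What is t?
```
Trace:
  t=0
  t=3, e=3
  t=22, e=19
  t=28, e=6
  t=48, e=20
  t=68, e=20
  t=79, e=11
  t=86, e=7

Final answer: 86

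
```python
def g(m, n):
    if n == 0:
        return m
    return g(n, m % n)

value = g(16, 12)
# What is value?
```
Call trace:
g(m=16, n=12)
  g(m=12, n=4)
    g(m=4, n=0)
    -> return 4
  -> return 4
-> return 4

Final answer: 4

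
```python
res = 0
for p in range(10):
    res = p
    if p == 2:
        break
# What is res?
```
Trace:
  res=0
  res=0, p=0
  res=1, p=1
  res=2, p=2

Final answer: 2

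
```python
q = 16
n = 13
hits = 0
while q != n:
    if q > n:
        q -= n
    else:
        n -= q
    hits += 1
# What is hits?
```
Trace:
  q=16
  q=16, n=13
  q=16, n=13, hits=0
  q=3, n=13, hits=1
  q=3, n=10, hits=2
  q=3, n=7, hits=3
  q=3, n=4, hits=4
  q=3, n=1, hits=5
  q=2, n=1, hits=6
  q=1, n=1, hits=7

Final answer: 7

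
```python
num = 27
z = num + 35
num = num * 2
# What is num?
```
Trace:
  num=27
  num=27, z=62
  num=54, z=62

Final answer: 54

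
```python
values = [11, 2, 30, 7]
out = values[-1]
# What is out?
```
Trace:
  values=[11, 2, 30, 7]
  values=[11, 2, 30, 7], out=7

Final answer: 7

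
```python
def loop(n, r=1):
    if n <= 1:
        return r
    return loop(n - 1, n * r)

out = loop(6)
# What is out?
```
Call trace:
loop(n=6, r=1)
  loop(n=5, r=6)
    loop(n=4, r=30)
      loop(n=3, r=120)
        loop(n=2, r=360)
          loop(n=1, r=720)
          -> return 720
        -> return 720
      -> return 720
    -> return 720
  -> return 720
-> return 720

Final answer: 720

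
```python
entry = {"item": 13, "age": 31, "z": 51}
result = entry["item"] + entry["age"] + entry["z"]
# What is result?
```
Trace:
  entry={'item': 13, 'age': 31, 'z': 51}
  entry={'item': 13, 'age': 31, 'z': 51}, result=95

Final answer: 95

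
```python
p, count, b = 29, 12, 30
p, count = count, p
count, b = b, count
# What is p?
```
Trace:
  p=29, count=12, b=30
  p=12, count=29, b=30
  p=12, count=30, b=29

Final answer: 12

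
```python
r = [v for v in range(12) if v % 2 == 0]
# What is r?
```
Trace:
  v=0
  v=1
  v=2
  v=3
  v=4
  v=5
  v=6
  v=7
  v=8
  v=9
  v=10
  v=11
  r=[0, 2, 4, 6, 8, 10]

Final answer: [0, 2, 4, 6, 8, 10]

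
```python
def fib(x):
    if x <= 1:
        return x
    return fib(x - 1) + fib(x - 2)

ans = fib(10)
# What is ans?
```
Call trace (a repeated sub-call is expanded the first time; later identical calls just restate its return value):
fib(x=10)
  fib(x=9)
    fib(x=8)
      fib(x=7)
        fib(x=6)
          fib(x=5)
            fib(x=4)
              fib(x=3)
                fib(x=2)
                  fib(x=1)
                  -> return 1
                  fib(x=0)
                  -> return 0
                -> return 1
                fib(x=1)
                -> return 1
              -> return 2
              fib(x=2) -> return 1  (same call as traced above)
            -> return 3
            fib(x=3) -> return 2  (same call as traced above)
          -> return 5
          fib(x=4) -> return 3  (same call as traced above)
        -> return 8
        fib(x=5) -> return 5  (same call as traced above)
      -> return 13
      fib(x=6) -> return 8  (same call as traced above)
    -> return 21
    fib(x=7) -> return 13  (same call as traced above)
  -> return 34
  fib(x=8) -> return 21  (same call as traced above)
-> return 55

Final answer: 55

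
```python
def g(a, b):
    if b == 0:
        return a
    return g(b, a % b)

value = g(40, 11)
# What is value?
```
Call trace:
g(a=40, b=11)
  g(a=11, b=7)
    g(a=7, b=4)
      g(a=4, b=3)
        g(a=3, b=1)
          g(a=1, b=0)
          -> return 1
        -> return 1
      -> return 1
    -> return 1
  -> return 1
-> return 1

Final answer: 1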